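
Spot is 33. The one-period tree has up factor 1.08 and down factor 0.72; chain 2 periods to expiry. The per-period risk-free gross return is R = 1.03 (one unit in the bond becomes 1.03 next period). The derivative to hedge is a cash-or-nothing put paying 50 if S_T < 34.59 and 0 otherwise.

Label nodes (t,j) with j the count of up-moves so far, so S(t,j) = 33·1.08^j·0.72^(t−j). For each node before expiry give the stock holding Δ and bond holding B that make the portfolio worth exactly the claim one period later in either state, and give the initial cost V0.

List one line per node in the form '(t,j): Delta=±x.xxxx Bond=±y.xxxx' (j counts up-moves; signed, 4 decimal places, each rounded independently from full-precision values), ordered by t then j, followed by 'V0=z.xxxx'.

(0,0): Delta=-3.5186 Bond=128.2978
(1,0): Delta=0.0000 Bond=48.5437
(1,1): Delta=-3.8970 Bond=145.6311
V0=12.1825

Risk-neutral probability p* = (R−d)/(u−d) = (1.03−0.72)/(1.08−0.72) = 0.8611.
Terminal values V(2,·): V(2,0)=50.0000, V(2,1)=50.0000, V(2,2)=0.0000
  t=1,j=0: stock 23.7600 → up 25.6608 (V=50.0000), down 17.1072 (V=50.0000). Price 48.5437; hedge Δ=0.0000, bond B=48.5437.
  t=1,j=1: stock 35.6400 → up 38.4912 (V=0.0000), down 25.6608 (V=50.0000). Price 6.7422; hedge Δ=-3.8970, bond B=145.6311.
  t=0,j=0: stock 33.0000 → up 35.6400 (V=6.7422), down 23.7600 (V=48.5437). Price 12.1825; hedge Δ=-3.5186, bond B=128.2978.
Each (Δ,B) replicates both successor values, so the strategy is self-financing and V0 is arbitrage-free.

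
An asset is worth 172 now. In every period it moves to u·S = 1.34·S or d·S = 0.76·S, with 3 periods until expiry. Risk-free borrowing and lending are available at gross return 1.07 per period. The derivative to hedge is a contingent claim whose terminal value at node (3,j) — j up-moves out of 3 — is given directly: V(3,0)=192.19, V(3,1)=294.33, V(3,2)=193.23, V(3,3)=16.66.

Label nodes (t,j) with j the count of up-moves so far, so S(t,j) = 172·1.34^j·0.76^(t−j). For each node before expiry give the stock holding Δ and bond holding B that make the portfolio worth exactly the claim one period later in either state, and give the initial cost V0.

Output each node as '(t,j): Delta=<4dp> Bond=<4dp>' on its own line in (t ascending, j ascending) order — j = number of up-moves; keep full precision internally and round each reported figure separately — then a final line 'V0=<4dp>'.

Since d<R<u, set p* = (R−d)/(u−d) = 0.5345; price each node as the discounted p*-expectation of its children.
Terminal values V(3,·): V(3,0)=192.1900, V(3,1)=294.3300, V(3,2)=193.2300, V(3,3)=16.6600
Node (2,0) S=99.3472: V=(p*·294.3300+(1−p*)·192.1900)/1.07=230.6374; Δ=(294.3300−192.1900)/(133.1252−75.5039)=1.7726; B=V−Δ·S=54.5340
Node (2,1) S=175.1648: V=(p*·193.2300+(1−p*)·294.3300)/1.07=224.5736; Δ=(193.2300−294.3300)/(234.7208−133.1252)=-0.9951; B=V−Δ·S=398.8840
Node (2,2) S=308.8432: V=(p*·16.6600+(1−p*)·193.2300)/1.07=92.3891; Δ=(16.6600−193.2300)/(413.8499−234.7208)=-0.9857; B=V−Δ·S=396.8202
Node (1,0) S=130.7200: V=(p*·224.5736+(1−p*)·230.6374)/1.07=212.5200; Δ=(224.5736−230.6374)/(175.1648−99.3472)=-0.0800; B=V−Δ·S=222.9749
Node (1,1) S=230.4800: V=(p*·92.3891+(1−p*)·224.5736)/1.07=143.8536; Δ=(92.3891−224.5736)/(308.8432−175.1648)=-0.9888; B=V−Δ·S=371.7579
Node (0,0) S=172.0000: V=(p*·143.8536+(1−p*)·212.5200)/1.07=164.3168; Δ=(143.8536−212.5200)/(230.4800−130.7200)=-0.6883; B=V−Δ·S=282.7073
Each (Δ,B) replicates both successor values, so the strategy is self-financing and V0 is arbitrage-free.

(0,0): Delta=-0.6883 Bond=282.7073
(1,0): Delta=-0.0800 Bond=222.9749
(1,1): Delta=-0.9888 Bond=371.7579
(2,0): Delta=1.7726 Bond=54.5340
(2,1): Delta=-0.9951 Bond=398.8840
(2,2): Delta=-0.9857 Bond=396.8202
V0=164.3168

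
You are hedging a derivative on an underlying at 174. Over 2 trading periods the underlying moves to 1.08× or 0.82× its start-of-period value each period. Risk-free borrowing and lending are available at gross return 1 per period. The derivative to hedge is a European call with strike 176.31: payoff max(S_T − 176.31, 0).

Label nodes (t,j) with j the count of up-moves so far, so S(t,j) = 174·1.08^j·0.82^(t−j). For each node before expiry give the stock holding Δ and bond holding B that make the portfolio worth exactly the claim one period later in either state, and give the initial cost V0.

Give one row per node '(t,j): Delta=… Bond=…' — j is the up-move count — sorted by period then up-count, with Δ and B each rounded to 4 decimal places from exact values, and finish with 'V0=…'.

(0,0): Delta=0.4077 Bond=-58.1745
(1,0): Delta=0.0000 Bond=0.0000
(1,1): Delta=0.5453 Bond=-84.0298
V0=12.7700

Under the risk-neutral measure, an up-move has probability p* = (R−d)/(u−d) = 0.6923 and values discount at R = 1.
Terminal values V(2,·): V(2,0)=0.0000, V(2,1)=0.0000, V(2,2)=26.6436
Node (1,0) S=142.6800: V=(p*·0.0000+(1−p*)·0.0000)/1=0.0000; Δ=(0.0000−0.0000)/(154.0944−116.9976)=0.0000; B=V−Δ·S=0.0000
Node (1,1) S=187.9200: V=(p*·26.6436+(1−p*)·0.0000)/1=18.4456; Δ=(26.6436−0.0000)/(202.9536−154.0944)=0.5453; B=V−Δ·S=-84.0298
Node (0,0) S=174.0000: V=(p*·18.4456+(1−p*)·0.0000)/1=12.7700; Δ=(18.4456−0.0000)/(187.9200−142.6800)=0.4077; B=V−Δ·S=-58.1745
The time-0 hedge costs 12.7700, which is the no-arbitrage price.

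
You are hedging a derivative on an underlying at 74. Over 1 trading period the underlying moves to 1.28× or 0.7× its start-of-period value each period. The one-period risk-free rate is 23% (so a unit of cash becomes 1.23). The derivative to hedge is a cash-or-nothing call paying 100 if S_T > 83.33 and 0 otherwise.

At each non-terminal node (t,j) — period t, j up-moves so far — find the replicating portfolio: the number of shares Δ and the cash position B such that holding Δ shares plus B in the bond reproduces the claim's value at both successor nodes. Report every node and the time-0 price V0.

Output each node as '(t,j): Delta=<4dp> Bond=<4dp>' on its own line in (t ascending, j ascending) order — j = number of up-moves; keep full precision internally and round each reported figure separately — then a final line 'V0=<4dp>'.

(0,0): Delta=2.3299 Bond=-98.1217
V0=74.2921

No-arbitrage ⇒ martingale measure with p* = (R−d)/(u−d) = 0.9138.
Payoff layer (t=1): V(1,0)=0.0000, V(1,1)=100.0000
  t=0,j=0: stock 74.0000 → up 94.7200 (V=100.0000), down 51.8000 (V=0.0000). Price 74.2921; hedge Δ=2.3299, bond B=-98.1217.
Self-financing check: at every node Δ·S+B equals the discounted successor values.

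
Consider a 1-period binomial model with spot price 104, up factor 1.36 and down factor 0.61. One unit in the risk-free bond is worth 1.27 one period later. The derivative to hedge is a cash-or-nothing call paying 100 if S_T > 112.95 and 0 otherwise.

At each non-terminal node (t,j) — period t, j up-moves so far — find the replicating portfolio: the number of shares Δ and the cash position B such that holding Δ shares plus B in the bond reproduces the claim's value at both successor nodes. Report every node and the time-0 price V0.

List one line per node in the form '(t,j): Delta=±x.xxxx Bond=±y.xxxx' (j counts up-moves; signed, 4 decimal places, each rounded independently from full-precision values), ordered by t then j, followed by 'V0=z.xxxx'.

Since d<R<u, set p* = (R−d)/(u−d) = 0.8800; price each node as the discounted p*-expectation of its children.
Terminal payoffs: V(1,0)=0.0000, V(1,1)=100.0000
  t=0,j=0: stock 104.0000 → up 141.4400 (V=100.0000), down 63.4400 (V=0.0000). Price 69.2913; hedge Δ=1.2821, bond B=-64.0420.
Self-financing check: at every node Δ·S+B equals the discounted successor values.

(0,0): Delta=1.2821 Bond=-64.0420
V0=69.2913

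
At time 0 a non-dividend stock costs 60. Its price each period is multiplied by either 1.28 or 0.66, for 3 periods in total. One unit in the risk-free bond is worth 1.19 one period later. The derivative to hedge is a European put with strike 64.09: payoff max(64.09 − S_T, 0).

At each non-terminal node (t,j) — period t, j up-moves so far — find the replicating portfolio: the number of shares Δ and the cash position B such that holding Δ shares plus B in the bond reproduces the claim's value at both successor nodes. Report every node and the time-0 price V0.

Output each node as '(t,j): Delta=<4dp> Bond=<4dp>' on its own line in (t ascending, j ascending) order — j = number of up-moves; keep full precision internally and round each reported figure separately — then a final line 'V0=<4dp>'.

(0,0): Delta=-0.1508 Bond=10.1162
(1,0): Delta=-0.9769 Bond=44.7500
(1,1): Delta=-0.0785 Bond=6.4834
(2,0): Delta=-1.0000 Bond=53.8571
(2,1): Delta=-0.9748 Bond=53.1499
(2,2): Delta=0.0000 Bond=0.0000
V0=1.0674

The replicating-portfolio and risk-neutral prices coincide; use p* = (1.19−0.66)/(1.28−0.66) = 0.8548 for the latter.
Terminal values V(3,·): V(3,0)=46.8402, V(3,1)=30.6359, V(3,2)=0.0000, V(3,3)=0.0000
  t=2,j=0: stock 26.1360 → up 33.4541 (V=30.6359), down 17.2498 (V=46.8402). Price 27.7211; hedge Δ=-1.0000, bond B=53.8571.
  t=2,j=1: stock 50.6880 → up 64.8806 (V=0.0000), down 33.4541 (V=30.6359). Price 3.7371; hedge Δ=-0.9748, bond B=53.1499.
  t=2,j=2: stock 98.3040 → up 125.8291 (V=0.0000), down 64.8806 (V=0.0000). Price 0.0000; hedge Δ=0.0000, bond B=0.0000.
  t=1,j=0: stock 39.6000 → up 50.6880 (V=3.7371), down 26.1360 (V=27.7211). Price 6.0661; hedge Δ=-0.9769, bond B=44.7500.
  t=1,j=1: stock 76.8000 → up 98.3040 (V=0.0000), down 50.6880 (V=3.7371). Price 0.4559; hedge Δ=-0.0785, bond B=6.4834.
  t=0,j=0: stock 60.0000 → up 76.8000 (V=0.4559), down 39.6000 (V=6.0661). Price 1.0674; hedge Δ=-0.1508, bond B=10.1162.
Self-financing check: at every node Δ·S+B equals the discounted successor values.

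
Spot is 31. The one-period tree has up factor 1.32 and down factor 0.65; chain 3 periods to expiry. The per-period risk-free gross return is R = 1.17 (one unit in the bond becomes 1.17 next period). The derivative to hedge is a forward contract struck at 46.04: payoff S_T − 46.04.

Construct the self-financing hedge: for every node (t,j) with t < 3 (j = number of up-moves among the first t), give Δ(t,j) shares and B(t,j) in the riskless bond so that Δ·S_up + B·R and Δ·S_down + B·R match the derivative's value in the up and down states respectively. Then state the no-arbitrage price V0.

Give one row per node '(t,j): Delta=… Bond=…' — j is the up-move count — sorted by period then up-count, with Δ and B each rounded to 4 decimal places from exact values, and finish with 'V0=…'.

(0,0): Delta=1.0000 Bond=-28.7460
(1,0): Delta=1.0000 Bond=-33.6328
(1,1): Delta=1.0000 Bond=-33.6328
(2,0): Delta=1.0000 Bond=-39.3504
(2,1): Delta=1.0000 Bond=-39.3504
(2,2): Delta=1.0000 Bond=-39.3504
V0=2.2540

Risk-neutral probability p* = (R−d)/(u−d) = (1.17−0.65)/(1.32−0.65) = 0.7761.
At expiry t=3: V(3,0)=-37.5266, V(3,1)=-28.7513, V(3,2)=-10.9306, V(3,3)=25.2590
(2,0): S=13.0975. Δ = (V_up−V_dn)/(S_up−S_dn) = (-28.7513−-37.5266)/(17.2887−8.5134) = 1.0000. V = [p*·-28.7513 + (1−p*)·-37.5266]/1.17 = -26.2529. B = V − Δ·S = -39.3504.
(2,1): S=26.5980. Δ = (V_up−V_dn)/(S_up−S_dn) = (-10.9306−-28.7513)/(35.1094−17.2887) = 1.0000. V = [p*·-10.9306 + (1−p*)·-28.7513]/1.17 = -12.7524. B = V − Δ·S = -39.3504.
(2,2): S=54.0144. Δ = (V_up−V_dn)/(S_up−S_dn) = (25.2590−-10.9306)/(71.2990−35.1094) = 1.0000. V = [p*·25.2590 + (1−p*)·-10.9306]/1.17 = 14.6640. B = V − Δ·S = -39.3504.
(1,0): S=20.1500. Δ = (V_up−V_dn)/(S_up−S_dn) = (-12.7524−-26.2529)/(26.5980−13.0975) = 1.0000. V = [p*·-12.7524 + (1−p*)·-26.2529]/1.17 = -13.4828. B = V − Δ·S = -33.6328.
(1,1): S=40.9200. Δ = (V_up−V_dn)/(S_up−S_dn) = (14.6640−-12.7524)/(54.0144−26.5980) = 1.0000. V = [p*·14.6640 + (1−p*)·-12.7524]/1.17 = 7.2872. B = V − Δ·S = -33.6328.
(0,0): S=31.0000. Δ = (V_up−V_dn)/(S_up−S_dn) = (7.2872−-13.4828)/(40.9200−20.1500) = 1.0000. V = [p*·7.2872 + (1−p*)·-13.4828]/1.17 = 2.2540. B = V − Δ·S = -28.7460.
Self-financing check: at every node Δ·S+B equals the discounted successor values.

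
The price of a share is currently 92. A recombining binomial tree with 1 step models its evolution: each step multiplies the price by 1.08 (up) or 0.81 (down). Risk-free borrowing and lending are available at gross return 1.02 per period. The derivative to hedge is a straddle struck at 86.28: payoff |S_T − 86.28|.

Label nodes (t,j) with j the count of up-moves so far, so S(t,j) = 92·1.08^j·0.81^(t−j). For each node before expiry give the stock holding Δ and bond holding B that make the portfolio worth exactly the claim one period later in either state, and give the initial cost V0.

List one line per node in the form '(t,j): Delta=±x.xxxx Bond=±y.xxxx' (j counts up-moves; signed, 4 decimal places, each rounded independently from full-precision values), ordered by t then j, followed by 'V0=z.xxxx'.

(0,0): Delta=0.0531 Bond=7.6471
V0=12.5359

Risk-neutral probability p* = (R−d)/(u−d) = (1.02−0.81)/(1.08−0.81) = 0.7778.
Payoff layer (t=1): V(1,0)=11.7600, V(1,1)=13.0800
  t=0,j=0: stock 92.0000 → up 99.3600 (V=13.0800), down 74.5200 (V=11.7600). Price 12.5359; hedge Δ=0.0531, bond B=7.6471.
Each (Δ,B) replicates both successor values, so the strategy is self-financing and V0 is arbitrage-free.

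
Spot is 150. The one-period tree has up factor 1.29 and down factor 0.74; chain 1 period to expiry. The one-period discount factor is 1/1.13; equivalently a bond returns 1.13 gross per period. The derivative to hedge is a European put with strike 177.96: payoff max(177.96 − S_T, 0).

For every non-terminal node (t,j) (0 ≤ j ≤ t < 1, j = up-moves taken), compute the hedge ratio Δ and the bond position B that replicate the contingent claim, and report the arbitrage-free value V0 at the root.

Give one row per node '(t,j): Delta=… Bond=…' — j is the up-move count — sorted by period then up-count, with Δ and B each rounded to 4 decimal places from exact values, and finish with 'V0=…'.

Risk-neutral probability p* = (R−d)/(u−d) = (1.13−0.74)/(1.29−0.74) = 0.7091.
Terminal values V(1,·): V(1,0)=66.9600, V(1,1)=0.0000
(0,0): S=150.0000. Δ = (V_up−V_dn)/(S_up−S_dn) = (0.0000−66.9600)/(193.5000−111.0000) = -0.8116. V = [p*·0.0000 + (1−p*)·66.9600]/1.13 = 17.2383. B = V − Δ·S = 138.9837.
The time-0 hedge costs 17.2383, which is the no-arbitrage price.

(0,0): Delta=-0.8116 Bond=138.9837
V0=17.2383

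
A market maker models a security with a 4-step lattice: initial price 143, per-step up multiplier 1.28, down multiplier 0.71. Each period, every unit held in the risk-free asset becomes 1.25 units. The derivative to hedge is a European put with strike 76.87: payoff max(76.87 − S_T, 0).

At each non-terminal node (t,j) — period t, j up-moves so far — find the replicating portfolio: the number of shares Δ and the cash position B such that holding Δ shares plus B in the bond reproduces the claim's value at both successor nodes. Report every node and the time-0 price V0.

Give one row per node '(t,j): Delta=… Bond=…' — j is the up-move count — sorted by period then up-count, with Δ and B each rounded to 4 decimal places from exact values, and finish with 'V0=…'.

Since d<R<u, set p* = (R−d)/(u−d) = 0.9474; price each node as the discounted p*-expectation of its children.
Terminal payoffs: V(4,0)=40.5313, V(4,1)=11.3580, V(4,2)=0.0000, V(4,3)=0.0000, V(4,4)=0.0000
Node (3,0) S=51.1813: V=(p*·11.3580+(1−p*)·40.5313)/1.25=10.3147; Δ=(11.3580−40.5313)/(65.5120−36.3387)=-1.0000; B=V−Δ·S=61.4960
Node (3,1) S=92.2705: V=(p*·0.0000+(1−p*)·11.3580)/1.25=0.4782; Δ=(0.0000−11.3580)/(118.1062−65.5120)=-0.2160; B=V−Δ·S=20.4045
Node (3,2) S=166.3468: V=(p*·0.0000+(1−p*)·0.0000)/1.25=0.0000; Δ=(0.0000−0.0000)/(212.9238−118.1062)=0.0000; B=V−Δ·S=0.0000
Node (3,3) S=299.8927: V=(p*·0.0000+(1−p*)·0.0000)/1.25=0.0000; Δ=(0.0000−0.0000)/(383.8627−212.9238)=0.0000; B=V−Δ·S=0.0000
Node (2,0) S=72.0863: V=(p*·0.4782+(1−p*)·10.3147)/1.25=0.7968; Δ=(0.4782−10.3147)/(92.2705−51.1813)=-0.2394; B=V−Δ·S=18.0538
Node (2,1) S=129.9584: V=(p*·0.0000+(1−p*)·0.4782)/1.25=0.0201; Δ=(0.0000−0.4782)/(166.3468−92.2705)=-0.0065; B=V−Δ·S=0.8591
Node (2,2) S=234.2912: V=(p*·0.0000+(1−p*)·0.0000)/1.25=0.0000; Δ=(0.0000−0.0000)/(299.8927−166.3468)=0.0000; B=V−Δ·S=0.0000
Node (1,0) S=101.5300: V=(p*·0.0201+(1−p*)·0.7968)/1.25=0.0488; Δ=(0.0201−0.7968)/(129.9584−72.0863)=-0.0134; B=V−Δ·S=1.4113
Node (1,1) S=183.0400: V=(p*·0.0000+(1−p*)·0.0201)/1.25=0.0008; Δ=(0.0000−0.0201)/(234.2912−129.9584)=-0.0002; B=V−Δ·S=0.0362
Node (0,0) S=143.0000: V=(p*·0.0008+(1−p*)·0.0488)/1.25=0.0027; Δ=(0.0008−0.0488)/(183.0400−101.5300)=-0.0006; B=V−Δ·S=0.0868
Self-financing check: at every node Δ·S+B equals the discounted successor values.

(0,0): Delta=-0.0006 Bond=0.0868
(1,0): Delta=-0.0134 Bond=1.4113
(1,1): Delta=-0.0002 Bond=0.0362
(2,0): Delta=-0.2394 Bond=18.0538
(2,1): Delta=-0.0065 Bond=0.8591
(2,2): Delta=0.0000 Bond=0.0000
(3,0): Delta=-1.0000 Bond=61.4960
(3,1): Delta=-0.2160 Bond=20.4045
(3,2): Delta=0.0000 Bond=0.0000
(3,3): Delta=0.0000 Bond=0.0000
V0=0.0027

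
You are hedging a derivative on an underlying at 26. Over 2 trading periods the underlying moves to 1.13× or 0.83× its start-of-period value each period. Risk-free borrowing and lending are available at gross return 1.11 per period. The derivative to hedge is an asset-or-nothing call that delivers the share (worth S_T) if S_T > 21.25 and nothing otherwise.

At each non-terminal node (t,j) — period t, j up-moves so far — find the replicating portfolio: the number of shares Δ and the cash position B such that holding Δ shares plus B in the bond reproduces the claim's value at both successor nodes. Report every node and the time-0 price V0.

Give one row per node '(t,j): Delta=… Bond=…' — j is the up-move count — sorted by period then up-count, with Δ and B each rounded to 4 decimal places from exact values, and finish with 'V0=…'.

No-arbitrage ⇒ martingale measure with p* = (R−d)/(u−d) = 0.9333.
Terminal payoffs: V(2,0)=0.0000, V(2,1)=24.3854, V(2,2)=33.1994
(1,0): S=21.5800. Δ = (V_up−V_dn)/(S_up−S_dn) = (24.3854−0.0000)/(24.3854−17.9114) = 3.7667. V = [p*·24.3854 + (1−p*)·0.0000]/1.11 = 20.5042. B = V − Δ·S = -60.7804.
(1,1): S=29.3800. Δ = (V_up−V_dn)/(S_up−S_dn) = (33.1994−24.3854)/(33.1994−24.3854) = 1.0000. V = [p*·33.1994 + (1−p*)·24.3854]/1.11 = 29.3800. B = V − Δ·S = 0.0000.
(0,0): S=26.0000. Δ = (V_up−V_dn)/(S_up−S_dn) = (29.3800−20.5042)/(29.3800−21.5800) = 1.1379. V = [p*·29.3800 + (1−p*)·20.5042]/1.11 = 25.9354. B = V − Δ·S = -3.6505.
Root portfolio cost Δ·26+B reproduces V0=25.9354.

(0,0): Delta=1.1379 Bond=-3.6505
(1,0): Delta=3.7667 Bond=-60.7804
(1,1): Delta=1.0000 Bond=0.0000
V0=25.9354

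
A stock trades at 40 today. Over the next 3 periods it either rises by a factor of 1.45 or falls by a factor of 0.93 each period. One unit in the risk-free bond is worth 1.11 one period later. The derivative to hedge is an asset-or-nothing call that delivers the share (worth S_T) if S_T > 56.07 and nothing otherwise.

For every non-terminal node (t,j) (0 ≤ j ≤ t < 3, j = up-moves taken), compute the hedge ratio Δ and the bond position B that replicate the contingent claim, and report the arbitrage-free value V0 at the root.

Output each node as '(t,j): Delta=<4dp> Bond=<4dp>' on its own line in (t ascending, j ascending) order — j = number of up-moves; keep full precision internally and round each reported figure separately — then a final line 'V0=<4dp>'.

The replicating-portfolio and risk-neutral prices coincide; use p* = (1.11−0.93)/(1.45−0.93) = 0.3462 for the latter.
At expiry t=3: V(3,0)=0.0000, V(3,1)=0.0000, V(3,2)=78.2130, V(3,3)=121.9450
  t=2,j=0: stock 34.5960 → up 50.1642 (V=0.0000), down 32.1743 (V=0.0000). Price 0.0000; hedge Δ=0.0000, bond B=0.0000.
  t=2,j=1: stock 53.9400 → up 78.2130 (V=78.2130), down 50.1642 (V=0.0000). Price 24.3907; hedge Δ=2.7885, bond B=-126.0189.
  t=2,j=2: stock 84.1000 → up 121.9450 (V=121.9450), down 78.2130 (V=78.2130). Price 84.1000; hedge Δ=1.0000, bond B=0.0000.
  t=1,j=0: stock 37.2000 → up 53.9400 (V=24.3907), down 34.5960 (V=0.0000). Price 7.6063; hedge Δ=1.2609, bond B=-39.2990.
  t=1,j=1: stock 58.0000 → up 84.1000 (V=84.1000), down 53.9400 (V=24.3907). Price 40.5940; hedge Δ=1.9797, bond B=-74.2315.
  t=0,j=0: stock 40.0000 → up 58.0000 (V=40.5940), down 37.2000 (V=7.6063). Price 17.1397; hedge Δ=1.5859, bond B=-46.2982.
Root portfolio cost Δ·40+B reproduces V0=17.1397.

(0,0): Delta=1.5859 Bond=-46.2982
(1,0): Delta=1.2609 Bond=-39.2990
(1,1): Delta=1.9797 Bond=-74.2315
(2,0): Delta=0.0000 Bond=0.0000
(2,1): Delta=2.7885 Bond=-126.0189
(2,2): Delta=1.0000 Bond=0.0000
V0=17.1397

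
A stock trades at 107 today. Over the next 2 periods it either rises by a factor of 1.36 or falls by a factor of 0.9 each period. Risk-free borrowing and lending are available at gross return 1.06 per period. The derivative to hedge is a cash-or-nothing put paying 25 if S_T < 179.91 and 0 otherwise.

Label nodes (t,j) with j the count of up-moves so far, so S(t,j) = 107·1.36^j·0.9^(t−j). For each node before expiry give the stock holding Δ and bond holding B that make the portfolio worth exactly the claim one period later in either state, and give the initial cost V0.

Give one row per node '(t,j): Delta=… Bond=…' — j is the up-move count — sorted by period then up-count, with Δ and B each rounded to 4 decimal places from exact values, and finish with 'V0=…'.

Since d<R<u, set p* = (R−d)/(u−d) = 0.3478; price each node as the discounted p*-expectation of its children.
Terminal payoffs: V(2,0)=25.0000, V(2,1)=25.0000, V(2,2)=0.0000
Node (1,0) S=96.3000: V=(p*·25.0000+(1−p*)·25.0000)/1.06=23.5849; Δ=(25.0000−25.0000)/(130.9680−86.6700)=0.0000; B=V−Δ·S=23.5849
Node (1,1) S=145.5200: V=(p*·0.0000+(1−p*)·25.0000)/1.06=15.3815; Δ=(0.0000−25.0000)/(197.9072−130.9680)=-0.3735; B=V−Δ·S=69.7293
Node (0,0) S=107.0000: V=(p*·15.3815+(1−p*)·23.5849)/1.06=19.5581; Δ=(15.3815−23.5849)/(145.5200−96.3000)=-0.1667; B=V−Δ·S=37.3916
Self-financing check: at every node Δ·S+B equals the discounted successor values.

(0,0): Delta=-0.1667 Bond=37.3916
(1,0): Delta=0.0000 Bond=23.5849
(1,1): Delta=-0.3735 Bond=69.7293
V0=19.5581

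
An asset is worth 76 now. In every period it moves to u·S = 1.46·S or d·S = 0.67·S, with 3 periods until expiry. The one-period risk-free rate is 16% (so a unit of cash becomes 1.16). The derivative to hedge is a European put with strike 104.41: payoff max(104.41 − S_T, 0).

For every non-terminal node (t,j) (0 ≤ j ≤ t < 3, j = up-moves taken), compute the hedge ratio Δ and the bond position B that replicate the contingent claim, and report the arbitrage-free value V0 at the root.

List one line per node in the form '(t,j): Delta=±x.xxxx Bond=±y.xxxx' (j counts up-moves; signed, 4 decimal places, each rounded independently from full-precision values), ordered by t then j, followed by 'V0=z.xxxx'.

The replicating-portfolio and risk-neutral prices coincide; use p* = (1.16−0.67)/(1.46−0.67) = 0.6203 for the latter.
At expiry t=3: V(3,0)=81.5520, V(3,1)=54.6001, V(3,2)=0.0000, V(3,3)=0.0000
  t=2,j=0: stock 34.1164 → up 49.8099 (V=54.6001), down 22.8580 (V=81.5520). Price 55.8922; hedge Δ=-1.0000, bond B=90.0086.
  t=2,j=1: stock 74.3432 → up 108.5411 (V=0.0000), down 49.8099 (V=54.6001). Price 17.8743; hedge Δ=-0.9297, bond B=86.9883.
  t=2,j=2: stock 162.0016 → up 236.5223 (V=0.0000), down 108.5411 (V=0.0000). Price 0.0000; hedge Δ=0.0000, bond B=0.0000.
  t=1,j=0: stock 50.9200 → up 74.3432 (V=17.8743), down 34.1164 (V=55.8922). Price 27.8547; hedge Δ=-0.9451, bond B=75.9787.
  t=1,j=1: stock 110.9600 → up 162.0016 (V=0.0000), down 74.3432 (V=17.8743). Price 5.8515; hedge Δ=-0.2039, bond B=28.4772.
  t=0,j=0: stock 76.0000 → up 110.9600 (V=5.8515), down 50.9200 (V=27.8547). Price 12.2475; hedge Δ=-0.3665, bond B=40.0998.
Root portfolio cost Δ·76+B reproduces V0=12.2475.

(0,0): Delta=-0.3665 Bond=40.0998
(1,0): Delta=-0.9451 Bond=75.9787
(1,1): Delta=-0.2039 Bond=28.4772
(2,0): Delta=-1.0000 Bond=90.0086
(2,1): Delta=-0.9297 Bond=86.9883
(2,2): Delta=0.0000 Bond=0.0000
V0=12.2475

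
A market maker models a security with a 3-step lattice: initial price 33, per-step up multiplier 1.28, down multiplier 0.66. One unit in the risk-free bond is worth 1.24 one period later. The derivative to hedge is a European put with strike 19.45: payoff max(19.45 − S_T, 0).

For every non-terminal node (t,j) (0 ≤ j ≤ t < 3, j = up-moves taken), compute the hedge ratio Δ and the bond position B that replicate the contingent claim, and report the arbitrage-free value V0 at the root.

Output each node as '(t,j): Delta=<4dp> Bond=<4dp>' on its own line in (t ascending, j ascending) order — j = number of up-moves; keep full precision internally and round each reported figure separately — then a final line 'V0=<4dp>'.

The replicating-portfolio and risk-neutral prices coincide; use p* = (1.24−0.66)/(1.28−0.66) = 0.9355 for the latter.
Terminal values V(3,·): V(3,0)=9.9626, V(3,1)=1.0503, V(3,2)=0.0000, V(3,3)=0.0000
  t=2,j=0: stock 14.3748 → up 18.3997 (V=1.0503), down 9.4874 (V=9.9626). Price 1.3107; hedge Δ=-1.0000, bond B=15.6855.
  t=2,j=1: stock 27.8784 → up 35.6844 (V=0.0000), down 18.3997 (V=1.0503). Price 0.0546; hedge Δ=-0.0608, bond B=1.7486.
  t=2,j=2: stock 54.0672 → up 69.2060 (V=0.0000), down 35.6844 (V=0.0000). Price 0.0000; hedge Δ=0.0000, bond B=0.0000.
  t=1,j=0: stock 21.7800 → up 27.8784 (V=0.0546), down 14.3748 (V=1.3107). Price 0.1094; hedge Δ=-0.0930, bond B=2.1353.
  t=1,j=1: stock 42.2400 → up 54.0672 (V=0.0000), down 27.8784 (V=0.0546). Price 0.0028; hedge Δ=-0.0021, bond B=0.0910.
  t=0,j=0: stock 33.0000 → up 42.2400 (V=0.0028), down 21.7800 (V=0.1094). Price 0.0078; hedge Δ=-0.0052, bond B=0.1797.
Self-financing check: at every node Δ·S+B equals the discounted successor values.

(0,0): Delta=-0.0052 Bond=0.1797
(1,0): Delta=-0.0930 Bond=2.1353
(1,1): Delta=-0.0021 Bond=0.0910
(2,0): Delta=-1.0000 Bond=15.6855
(2,1): Delta=-0.0608 Bond=1.7486
(2,2): Delta=0.0000 Bond=0.0000
V0=0.0078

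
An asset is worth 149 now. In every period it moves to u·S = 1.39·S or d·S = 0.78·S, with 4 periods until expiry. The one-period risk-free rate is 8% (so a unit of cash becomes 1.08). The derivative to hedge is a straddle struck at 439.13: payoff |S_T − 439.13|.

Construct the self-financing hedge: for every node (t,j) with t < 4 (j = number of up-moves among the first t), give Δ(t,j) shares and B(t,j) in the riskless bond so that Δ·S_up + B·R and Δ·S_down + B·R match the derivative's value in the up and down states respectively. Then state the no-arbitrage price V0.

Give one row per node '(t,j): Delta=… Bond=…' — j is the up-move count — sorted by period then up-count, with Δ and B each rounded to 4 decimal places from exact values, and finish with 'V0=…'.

(0,0): Delta=-0.7567 Bond=296.5925
(1,0): Delta=-1.0000 Bond=348.5956
(1,1): Delta=-0.6156 Bond=291.1018
(2,0): Delta=-1.0000 Bond=376.4832
(2,1): Delta=-1.0000 Bond=376.4832
(2,2): Delta=-0.3928 Bond=250.2269
(3,0): Delta=-1.0000 Bond=406.6019
(3,1): Delta=-1.0000 Bond=406.6019
(3,2): Delta=-1.0000 Bond=406.6019
(3,3): Delta=-0.0406 Bond=129.3430
V0=183.8433

The replicating-portfolio and risk-neutral prices coincide; use p* = (1.08−0.78)/(1.39−0.78) = 0.4918 for the latter.
Terminal payoffs: V(4,0)=383.9776, V(4,1)=340.8455, V(4,2)=263.9820, V(4,3)=127.0074, V(4,4)=117.0886
  t=3,j=0: stock 70.7082 → up 98.2845 (V=340.8455), down 55.1524 (V=383.9776). Price 335.8936; hedge Δ=-1.0000, bond B=406.6019.
  t=3,j=1: stock 126.0057 → up 175.1480 (V=263.9820), down 98.2845 (V=340.8455). Price 280.5961; hedge Δ=-1.0000, bond B=406.6019.
  t=3,j=2: stock 224.5487 → up 312.1226 (V=127.0074), down 175.1480 (V=263.9820). Price 182.0532; hedge Δ=-1.0000, bond B=406.6019.
  t=3,j=3: stock 400.1572 → up 556.2186 (V=117.0886), down 312.1226 (V=127.0074). Price 113.0826; hedge Δ=-0.0406, bond B=129.3430.
  t=2,j=0: stock 90.6516 → up 126.0057 (V=280.5961), down 70.7082 (V=335.8936). Price 285.8316; hedge Δ=-1.0000, bond B=376.4832.
  t=2,j=1: stock 161.5458 → up 224.5487 (V=182.0532), down 126.0057 (V=280.5961). Price 214.9374; hedge Δ=-1.0000, bond B=376.4832.
  t=2,j=2: stock 287.8829 → up 400.1572 (V=113.0826), down 224.5487 (V=182.0532). Price 137.1604; hedge Δ=-0.3928, bond B=250.2269.
  t=1,j=0: stock 116.2200 → up 161.5458 (V=214.9374), down 90.6516 (V=285.8316). Price 232.3756; hedge Δ=-1.0000, bond B=348.5956.
  t=1,j=1: stock 207.1100 → up 287.8829 (V=137.1604), down 161.5458 (V=214.9374). Price 163.5985; hedge Δ=-0.6156, bond B=291.1018.
  t=0,j=0: stock 149.0000 → up 207.1100 (V=163.5985), down 116.2200 (V=232.3756). Price 183.8433; hedge Δ=-0.7567, bond B=296.5925.
The time-0 hedge costs 183.8433, which is the no-arbitrage price.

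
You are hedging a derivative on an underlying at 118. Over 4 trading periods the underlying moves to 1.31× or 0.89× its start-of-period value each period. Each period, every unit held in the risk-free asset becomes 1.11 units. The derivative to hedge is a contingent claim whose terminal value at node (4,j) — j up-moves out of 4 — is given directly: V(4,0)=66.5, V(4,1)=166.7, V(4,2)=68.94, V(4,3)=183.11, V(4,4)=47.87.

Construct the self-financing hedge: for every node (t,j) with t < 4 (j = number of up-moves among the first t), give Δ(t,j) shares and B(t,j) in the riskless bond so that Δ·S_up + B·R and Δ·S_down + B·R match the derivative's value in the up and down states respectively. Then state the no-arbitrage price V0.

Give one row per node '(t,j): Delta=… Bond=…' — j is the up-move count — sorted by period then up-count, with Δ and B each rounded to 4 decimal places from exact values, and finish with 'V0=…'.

Under the risk-neutral measure, an up-move has probability p* = (R−d)/(u−d) = 0.5238 and values discount at R = 1.11.
Terminal values V(4,·): V(4,0)=66.5000, V(4,1)=166.7000, V(4,2)=68.9400, V(4,3)=183.1100, V(4,4)=47.8700
Node (3,0) S=83.1863: V=(p*·166.7000+(1−p*)·66.5000)/1.11=107.1943; Δ=(166.7000−66.5000)/(108.9741−74.0358)=2.8679; B=V−Δ·S=-131.3771
Node (3,1) S=122.4428: V=(p*·68.9400+(1−p*)·166.7000)/1.11=104.0472; Δ=(68.9400−166.7000)/(160.4001−108.9741)=-1.9010; B=V−Δ·S=336.8091
Node (3,2) S=180.2248: V=(p*·183.1100+(1−p*)·68.9400)/1.11=115.9850; Δ=(183.1100−68.9400)/(236.0945−160.4001)=1.5083; B=V−Δ·S=-155.8483
Node (3,3) S=265.2747: V=(p*·47.8700+(1−p*)·183.1100)/1.11=101.1441; Δ=(47.8700−183.1100)/(347.5099−236.0945)=-1.2138; B=V−Δ·S=423.1441
Node (2,0) S=93.4678: V=(p*·104.0472+(1−p*)·107.1943)/1.11=95.0863; Δ=(104.0472−107.1943)/(122.4428−83.1863)=-0.0802; B=V−Δ·S=102.5795
Node (2,1) S=137.5762: V=(p*·115.9850+(1−p*)·104.0472)/1.11=99.3697; Δ=(115.9850−104.0472)/(180.2248−122.4428)=0.2066; B=V−Δ·S=70.9463
Node (2,2) S=202.4998: V=(p*·101.1441+(1−p*)·115.9850)/1.11=97.4876; Δ=(101.1441−115.9850)/(265.2747−180.2248)=-0.1745; B=V−Δ·S=132.8229
Node (1,0) S=105.0200: V=(p*·99.3697+(1−p*)·95.0863)/1.11=87.6847; Δ=(99.3697−95.0863)/(137.5762−93.4678)=0.0971; B=V−Δ·S=77.4863
Node (1,1) S=154.5800: V=(p*·97.4876+(1−p*)·99.3697)/1.11=88.6341; Δ=(97.4876−99.3697)/(202.4998−137.5762)=-0.0290; B=V−Δ·S=93.1152
Node (0,0) S=118.0000: V=(p*·88.6341+(1−p*)·87.6847)/1.11=79.4432; Δ=(88.6341−87.6847)/(154.5800−105.0200)=0.0192; B=V−Δ·S=77.1828
The time-0 hedge costs 79.4432, which is the no-arbitrage price.

(0,0): Delta=0.0192 Bond=77.1828
(1,0): Delta=0.0971 Bond=77.4863
(1,1): Delta=-0.0290 Bond=93.1152
(2,0): Delta=-0.0802 Bond=102.5795
(2,1): Delta=0.2066 Bond=70.9463
(2,2): Delta=-0.1745 Bond=132.8229
(3,0): Delta=2.8679 Bond=-131.3771
(3,1): Delta=-1.9010 Bond=336.8091
(3,2): Delta=1.5083 Bond=-155.8483
(3,3): Delta=-1.2138 Bond=423.1441
V0=79.4432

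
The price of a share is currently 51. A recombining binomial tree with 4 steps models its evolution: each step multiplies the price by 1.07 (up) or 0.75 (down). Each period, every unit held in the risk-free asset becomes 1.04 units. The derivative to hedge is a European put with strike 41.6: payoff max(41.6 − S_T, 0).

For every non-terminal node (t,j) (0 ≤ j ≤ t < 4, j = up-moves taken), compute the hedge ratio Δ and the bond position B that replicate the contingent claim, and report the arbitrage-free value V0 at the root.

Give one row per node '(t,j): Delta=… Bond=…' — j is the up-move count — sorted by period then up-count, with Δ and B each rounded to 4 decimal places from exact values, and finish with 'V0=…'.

No-arbitrage ⇒ martingale measure with p* = (R−d)/(u−d) = 0.9062.
Terminal values V(4,·): V(4,0)=25.4633, V(4,1)=18.5783, V(4,2)=8.7557, V(4,3)=0.0000, V(4,4)=0.0000
  t=3,j=0: stock 21.5156 → up 23.0217 (V=18.5783), down 16.1367 (V=25.4633). Price 18.4844; hedge Δ=-1.0000, bond B=40.0000.
  t=3,j=1: stock 30.6956 → up 32.8443 (V=8.7557), down 23.0217 (V=18.5783). Price 9.3044; hedge Δ=-1.0000, bond B=40.0000.
  t=3,j=2: stock 43.7924 → up 46.8579 (V=0.0000), down 32.8443 (V=8.7557). Price 0.7893; hedge Δ=-0.6248, bond B=28.1508.
  t=3,j=3: stock 62.4772 → up 66.8506 (V=0.0000), down 46.8579 (V=0.0000). Price 0.0000; hedge Δ=0.0000, bond B=0.0000.
  t=2,j=0: stock 28.6875 → up 30.6956 (V=9.3044), down 21.5156 (V=18.4844). Price 9.7740; hedge Δ=-1.0000, bond B=38.4615.
  t=2,j=1: stock 40.9275 → up 43.7924 (V=0.7893), down 30.6956 (V=9.3044). Price 1.5265; hedge Δ=-0.6502, bond B=28.1362.
  t=2,j=2: stock 58.3899 → up 62.4772 (V=0.0000), down 43.7924 (V=0.7893). Price 0.0711; hedge Δ=-0.0422, bond B=2.5376.
  t=1,j=0: stock 38.2500 → up 40.9275 (V=1.5265), down 28.6875 (V=9.7740). Price 2.2113; hedge Δ=-0.6738, bond B=27.9848.
  t=1,j=1: stock 54.5700 → up 58.3899 (V=0.0711), down 40.9275 (V=1.5265). Price 0.1996; hedge Δ=-0.0833, bond B=4.7476.
  t=0,j=0: stock 51.0000 → up 54.5700 (V=0.1996), down 38.2500 (V=2.2113). Price 0.3733; hedge Δ=-0.1233, bond B=6.6597.
Each (Δ,B) replicates both successor values, so the strategy is self-financing and V0 is arbitrage-free.

(0,0): Delta=-0.1233 Bond=6.6597
(1,0): Delta=-0.6738 Bond=27.9848
(1,1): Delta=-0.0833 Bond=4.7476
(2,0): Delta=-1.0000 Bond=38.4615
(2,1): Delta=-0.6502 Bond=28.1362
(2,2): Delta=-0.0422 Bond=2.5376
(3,0): Delta=-1.0000 Bond=40.0000
(3,1): Delta=-1.0000 Bond=40.0000
(3,2): Delta=-0.6248 Bond=28.1508
(3,3): Delta=0.0000 Bond=0.0000
V0=0.3733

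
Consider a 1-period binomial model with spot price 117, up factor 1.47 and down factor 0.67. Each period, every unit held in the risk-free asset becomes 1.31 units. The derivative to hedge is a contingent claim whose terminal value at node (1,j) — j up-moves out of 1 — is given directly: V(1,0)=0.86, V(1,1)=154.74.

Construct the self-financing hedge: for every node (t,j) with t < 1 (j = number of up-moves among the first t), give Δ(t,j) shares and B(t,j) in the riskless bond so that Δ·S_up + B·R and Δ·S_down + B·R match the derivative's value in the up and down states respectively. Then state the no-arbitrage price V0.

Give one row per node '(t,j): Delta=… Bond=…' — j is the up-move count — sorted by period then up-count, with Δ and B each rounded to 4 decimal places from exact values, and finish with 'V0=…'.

(0,0): Delta=1.6440 Bond=-97.7210
V0=94.6290

No-arbitrage ⇒ martingale measure with p* = (R−d)/(u−d) = 0.8000.
Terminal values V(1,·): V(1,0)=0.8600, V(1,1)=154.7400
  t=0,j=0: stock 117.0000 → up 171.9900 (V=154.7400), down 78.3900 (V=0.8600). Price 94.6290; hedge Δ=1.6440, bond B=-97.7210.
Root portfolio cost Δ·117+B reproduces V0=94.6290.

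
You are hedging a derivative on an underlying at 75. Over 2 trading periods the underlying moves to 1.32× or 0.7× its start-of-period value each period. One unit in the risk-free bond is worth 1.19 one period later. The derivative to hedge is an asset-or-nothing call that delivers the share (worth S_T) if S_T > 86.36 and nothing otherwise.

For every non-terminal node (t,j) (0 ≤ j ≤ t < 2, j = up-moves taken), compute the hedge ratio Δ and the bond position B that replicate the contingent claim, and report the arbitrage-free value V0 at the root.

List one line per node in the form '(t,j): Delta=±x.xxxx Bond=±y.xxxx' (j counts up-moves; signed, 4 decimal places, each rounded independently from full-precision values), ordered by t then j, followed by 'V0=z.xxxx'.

(0,0): Delta=1.8664 Bond=-82.3429
(1,0): Delta=0.0000 Bond=0.0000
(1,1): Delta=2.1290 Bond=-123.9848
V0=57.6400

No-arbitrage ⇒ martingale measure with p* = (R−d)/(u−d) = 0.7903.
Terminal values V(2,·): V(2,0)=0.0000, V(2,1)=0.0000, V(2,2)=130.6800
(1,0): S=52.5000. Δ = (V_up−V_dn)/(S_up−S_dn) = (0.0000−0.0000)/(69.3000−36.7500) = 0.0000. V = [p*·0.0000 + (1−p*)·0.0000]/1.19 = 0.0000. B = V − Δ·S = 0.0000.
(1,1): S=99.0000. Δ = (V_up−V_dn)/(S_up−S_dn) = (130.6800−0.0000)/(130.6800−69.3000) = 2.1290. V = [p*·130.6800 + (1−p*)·0.0000]/1.19 = 86.7894. B = V − Δ·S = -123.9848.
(0,0): S=75.0000. Δ = (V_up−V_dn)/(S_up−S_dn) = (86.7894−0.0000)/(99.0000−52.5000) = 1.8664. V = [p*·86.7894 + (1−p*)·0.0000]/1.19 = 57.6400. B = V − Δ·S = -82.3429.
Root portfolio cost Δ·75+B reproduces V0=57.6400.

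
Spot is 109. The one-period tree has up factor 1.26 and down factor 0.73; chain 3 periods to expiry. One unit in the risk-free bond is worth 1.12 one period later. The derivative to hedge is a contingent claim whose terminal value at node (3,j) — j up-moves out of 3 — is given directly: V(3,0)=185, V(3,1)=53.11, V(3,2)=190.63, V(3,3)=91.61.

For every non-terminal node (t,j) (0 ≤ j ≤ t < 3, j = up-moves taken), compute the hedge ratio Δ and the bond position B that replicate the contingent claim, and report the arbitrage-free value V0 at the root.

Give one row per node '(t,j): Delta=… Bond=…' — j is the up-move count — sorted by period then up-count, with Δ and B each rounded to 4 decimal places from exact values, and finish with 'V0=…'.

Under the risk-neutral measure, an up-move has probability p* = (R−d)/(u−d) = 0.7358 and values discount at R = 1.12.
Terminal values V(3,·): V(3,0)=185.0000, V(3,1)=53.1100, V(3,2)=190.6300, V(3,3)=91.6100
  t=2,j=0: stock 58.0861 → up 73.1885 (V=53.1100), down 42.4029 (V=185.0000). Price 78.5258; hedge Δ=-4.2841, bond B=327.3748.
  t=2,j=1: stock 100.2582 → up 126.3253 (V=190.6300), down 73.1885 (V=53.1100). Price 137.7714; hedge Δ=2.5880, bond B=-121.7003.
  t=2,j=2: stock 173.0484 → up 218.0410 (V=91.6100), down 126.3253 (V=190.6300). Price 105.1484; hedge Δ=-1.0796, bond B=291.9786.
  t=1,j=0: stock 79.5700 → up 100.2582 (V=137.7714), down 58.0861 (V=78.5258). Price 109.0372; hedge Δ=1.4049, bond B=-2.7470.
  t=1,j=1: stock 137.3400 → up 173.0484 (V=105.1484), down 100.2582 (V=137.7714). Price 101.5766; hedge Δ=-0.4482, bond B=163.1294.
  t=0,j=0: stock 109.0000 → up 137.3400 (V=101.5766), down 79.5700 (V=109.0372). Price 92.4530; hedge Δ=-0.1291, bond B=106.5295.
Root portfolio cost Δ·109+B reproduces V0=92.4530.

(0,0): Delta=-0.1291 Bond=106.5295
(1,0): Delta=1.4049 Bond=-2.7470
(1,1): Delta=-0.4482 Bond=163.1294
(2,0): Delta=-4.2841 Bond=327.3748
(2,1): Delta=2.5880 Bond=-121.7003
(2,2): Delta=-1.0796 Bond=291.9786
V0=92.4530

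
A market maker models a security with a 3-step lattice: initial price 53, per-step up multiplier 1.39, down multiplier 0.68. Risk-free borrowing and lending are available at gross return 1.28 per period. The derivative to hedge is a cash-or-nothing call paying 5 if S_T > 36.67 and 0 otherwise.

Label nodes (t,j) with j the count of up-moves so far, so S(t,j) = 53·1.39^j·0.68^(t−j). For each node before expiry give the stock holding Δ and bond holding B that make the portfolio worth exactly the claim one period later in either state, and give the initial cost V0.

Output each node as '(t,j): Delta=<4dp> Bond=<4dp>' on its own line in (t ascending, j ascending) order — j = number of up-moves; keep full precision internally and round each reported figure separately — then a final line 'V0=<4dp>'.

The replicating-portfolio and risk-neutral prices coincide; use p* = (1.28−0.68)/(1.39−0.68) = 0.8451 for the latter.
Terminal values V(3,·): V(3,0)=0.0000, V(3,1)=0.0000, V(3,2)=5.0000, V(3,3)=5.0000
(2,0): S=24.5072. Δ = (V_up−V_dn)/(S_up−S_dn) = (0.0000−0.0000)/(34.0650−16.6649) = 0.0000. V = [p*·0.0000 + (1−p*)·0.0000]/1.28 = 0.0000. B = V − Δ·S = 0.0000.
(2,1): S=50.0956. Δ = (V_up−V_dn)/(S_up−S_dn) = (5.0000−0.0000)/(69.6329−34.0650) = 0.1406. V = [p*·5.0000 + (1−p*)·0.0000]/1.28 = 3.3011. B = V − Δ·S = -3.7412.
(2,2): S=102.4013. Δ = (V_up−V_dn)/(S_up−S_dn) = (5.0000−5.0000)/(142.3378−69.6329) = 0.0000. V = [p*·5.0000 + (1−p*)·5.0000]/1.28 = 3.9062. B = V − Δ·S = 3.9062.
(1,0): S=36.0400. Δ = (V_up−V_dn)/(S_up−S_dn) = (3.3011−0.0000)/(50.0956−24.5072) = 0.1290. V = [p*·3.3011 + (1−p*)·0.0000]/1.28 = 2.1794. B = V − Δ·S = -2.4700.
(1,1): S=73.6700. Δ = (V_up−V_dn)/(S_up−S_dn) = (3.9062−3.3011)/(102.4013−50.0956) = 0.0116. V = [p*·3.9062 + (1−p*)·3.3011]/1.28 = 2.9785. B = V − Δ·S = 2.1261.
(0,0): S=53.0000. Δ = (V_up−V_dn)/(S_up−S_dn) = (2.9785−2.1794)/(73.6700−36.0400) = 0.0212. V = [p*·2.9785 + (1−p*)·2.1794]/1.28 = 2.2302. B = V − Δ·S = 1.1047.
Self-financing check: at every node Δ·S+B equals the discounted successor values.

(0,0): Delta=0.0212 Bond=1.1047
(1,0): Delta=0.1290 Bond=-2.4700
(1,1): Delta=0.0116 Bond=2.1261
(2,0): Delta=0.0000 Bond=0.0000
(2,1): Delta=0.1406 Bond=-3.7412
(2,2): Delta=0.0000 Bond=3.9062
V0=2.2302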